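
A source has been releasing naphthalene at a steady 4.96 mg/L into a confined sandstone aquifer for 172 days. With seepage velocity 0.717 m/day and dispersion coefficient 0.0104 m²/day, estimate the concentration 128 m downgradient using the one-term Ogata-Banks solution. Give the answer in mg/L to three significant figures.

For a continuous step input, C/C₀ ≈ ½·erfc((x−vt)/(2√(Dt))).
vt = 0.717 × 172 = 123.324 m and 2√(Dt) = 2√(0.0104 × 172) = 2.675 m.
Argument (x−vt)/(2√(Dt)) = (128 − 123.324)/2.675 = 1.748; ½·erfc(1.748) = 0.006717.
C = 4.96 × 0.006717 = 0.0333 mg/L.

0.0333 mg/L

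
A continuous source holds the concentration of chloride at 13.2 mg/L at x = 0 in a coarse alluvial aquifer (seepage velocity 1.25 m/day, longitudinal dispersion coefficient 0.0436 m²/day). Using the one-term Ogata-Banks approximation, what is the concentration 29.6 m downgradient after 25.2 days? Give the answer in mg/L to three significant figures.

For a continuous step input, C/C₀ ≈ ½·erfc((x−vt)/(2√(Dt))).
vt = 1.25 × 25.2 = 31.5 m and 2√(Dt) = 2√(0.0436 × 25.2) = 2.096 m.
Argument (x−vt)/(2√(Dt)) = (29.6 − 31.5)/2.096 = -0.9065; ½·erfc(-0.9065) = 0.9001.
C = 13.2 × 0.9001 = 11.9 mg/L.

11.9 mg/L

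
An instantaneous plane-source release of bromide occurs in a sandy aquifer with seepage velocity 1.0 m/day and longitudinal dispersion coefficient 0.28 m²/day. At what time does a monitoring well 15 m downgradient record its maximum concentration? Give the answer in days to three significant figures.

For the 1D instantaneous-source solution, setting ∂C/∂t = 0 at fixed x gives v²t² + 2Dt − x² = 0, so t = (√(D² + v²x²) − D)/v².
√(D² + v²x²) = √(0.28² + 1.0² × 15²) = 15.00; v² = 1.
t = (15.00 − 0.28)/1 = 14.7 days (vs. the pure-advection estimate x/v = 15.0 d).

14.7 days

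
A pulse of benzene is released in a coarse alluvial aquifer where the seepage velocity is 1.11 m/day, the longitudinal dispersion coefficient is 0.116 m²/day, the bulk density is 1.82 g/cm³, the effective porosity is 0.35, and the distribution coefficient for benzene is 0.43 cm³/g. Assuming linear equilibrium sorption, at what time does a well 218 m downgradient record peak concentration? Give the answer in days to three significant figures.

635 days

Retardation factor R = 1 + ρ_b·K_d/n = 1 + 1.82 × 0.43/0.35 = 3.236.
Sorption retards both mechanisms: v_R = v/R = 0.3430 m/day, D_R = D/R = 0.03585 m²/day.
Peak time from v_R²t² + 2D_R t − x² = 0: t = (√(D_R² + v_R²x²) − D_R)/v_R².
√(D_R² + v_R²x²) = √(0.03585² + 0.3430² × 218²) = 74.77; v_R² = 0.1176.
t = (74.77 − 0.03585)/0.1176 = 635 days.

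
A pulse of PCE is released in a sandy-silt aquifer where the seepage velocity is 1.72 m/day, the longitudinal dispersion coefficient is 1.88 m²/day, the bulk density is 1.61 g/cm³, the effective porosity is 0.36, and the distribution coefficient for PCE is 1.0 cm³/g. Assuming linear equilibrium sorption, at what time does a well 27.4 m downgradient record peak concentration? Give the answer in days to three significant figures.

Retardation factor R = 1 + ρ_b·K_d/n = 1 + 1.61 × 1.0/0.36 = 5.472.
Sorption retards both mechanisms: v_R = v/R = 0.3143 m/day, D_R = D/R = 0.3436 m²/day.
Peak time from v_R²t² + 2D_R t − x² = 0: t = (√(D_R² + v_R²x²) − D_R)/v_R².
√(D_R² + v_R²x²) = √(0.3436² + 0.3143² × 27.4²) = 8.619; v_R² = 0.09878.
t = (8.619 − 0.3436)/0.09878 = 83.8 days.

83.8 days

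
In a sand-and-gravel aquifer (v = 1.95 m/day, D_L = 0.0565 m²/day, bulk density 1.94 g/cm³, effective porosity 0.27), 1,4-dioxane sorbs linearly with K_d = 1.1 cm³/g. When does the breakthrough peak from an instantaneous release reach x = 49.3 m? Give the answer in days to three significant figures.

Retardation factor R = 1 + ρ_b·K_d/n = 1 + 1.94 × 1.1/0.27 = 8.904.
Sorption retards both mechanisms: v_R = v/R = 0.2190 m/day, D_R = D/R = 0.006345 m²/day.
Peak time from v_R²t² + 2D_R t − x² = 0: t = (√(D_R² + v_R²x²) − D_R)/v_R².
√(D_R² + v_R²x²) = √(0.006345² + 0.2190² × 49.3²) = 10.80; v_R² = 0.04796.
t = (10.80 − 0.006345)/0.04796 = 225 days.

225 days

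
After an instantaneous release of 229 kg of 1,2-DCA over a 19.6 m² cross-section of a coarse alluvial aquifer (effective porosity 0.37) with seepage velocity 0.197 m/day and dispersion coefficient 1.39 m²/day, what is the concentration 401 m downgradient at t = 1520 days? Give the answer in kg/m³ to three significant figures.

For an instantaneous plane source, C(x,t) = M/(n_e·A·√(4πDt)) · exp(−(x−vt)²/(4Dt)), with n_e·A the pore (flow) area.
Plume center vt = 0.197 × 1520 = 299.44 m, so the well at 401 m is 101.56 m downgradient of the peak.
√(4πDt) = 162.9 m, giving peak height M/(n_e·A·√(4πDt)) = 229/(0.37 × 19.6 × 162.9) = 0.1938 kg/m³.
(x−vt)²/(4Dt) = (101.56)²/(4 × 1.39 × 1520) = 1.220; exp(−1.220) = 0.2952.
C = 0.1938 × 0.2952 = 0.0572 kg/m³.

0.0572 kg/m³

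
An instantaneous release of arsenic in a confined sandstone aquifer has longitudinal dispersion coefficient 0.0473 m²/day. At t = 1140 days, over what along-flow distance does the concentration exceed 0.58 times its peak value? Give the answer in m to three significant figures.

21.7 m

The plume is Gaussian with σ = √(2Dt) = √(2 × 0.0473 × 1140) = 10.38 m.
C/C_peak = exp(−Δx²/(2σ²)) = 0.58 ⇒ Δx = σ·√(−2 ln 0.58) = 10.38 × 1.044 = 10.84 m.
Width = 2Δx = 21.7 m.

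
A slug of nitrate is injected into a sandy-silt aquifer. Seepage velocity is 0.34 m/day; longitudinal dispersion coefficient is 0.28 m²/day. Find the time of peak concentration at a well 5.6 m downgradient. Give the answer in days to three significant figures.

14.2 days

For the 1D instantaneous-source solution, setting ∂C/∂t = 0 at fixed x gives v²t² + 2Dt − x² = 0, so t = (√(D² + v²x²) − D)/v².
√(D² + v²x²) = √(0.28² + 0.34² × 5.6²) = 1.924; v² = 0.1156.
t = (1.924 − 0.28)/0.1156 = 14.2 days (vs. the pure-advection estimate x/v = 16.5 d).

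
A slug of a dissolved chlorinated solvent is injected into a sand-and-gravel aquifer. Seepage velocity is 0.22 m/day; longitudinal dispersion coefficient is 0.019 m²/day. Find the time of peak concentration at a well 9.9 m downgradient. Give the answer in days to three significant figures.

44.6 days

For the 1D instantaneous-source solution, setting ∂C/∂t = 0 at fixed x gives v²t² + 2Dt − x² = 0, so t = (√(D² + v²x²) − D)/v².
√(D² + v²x²) = √(0.019² + 0.22² × 9.9²) = 2.178; v² = 0.0484.
t = (2.178 − 0.019)/0.0484 = 44.6 days (vs. the pure-advection estimate x/v = 45.0 d).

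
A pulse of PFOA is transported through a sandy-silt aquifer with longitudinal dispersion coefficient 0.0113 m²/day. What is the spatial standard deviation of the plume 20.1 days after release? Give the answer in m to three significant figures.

Dispersive spreading gives a Gaussian with σ² = 2Dt; advection only shifts the center.
σ = √(2 × 0.0113 × 20.1) = 0.674 m.

0.674 m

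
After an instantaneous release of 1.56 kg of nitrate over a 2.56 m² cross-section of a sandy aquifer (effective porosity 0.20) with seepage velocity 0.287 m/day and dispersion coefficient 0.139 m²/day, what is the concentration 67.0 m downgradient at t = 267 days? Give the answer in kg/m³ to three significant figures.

0.0756 kg/m³

For an instantaneous plane source, C(x,t) = M/(n_e·A·√(4πDt)) · exp(−(x−vt)²/(4Dt)), with n_e·A the pore (flow) area.
Plume center vt = 0.287 × 267 = 76.629 m, so the well at 67.0 m is 9.629 m upgradient of the peak.
√(4πDt) = 21.60 m, giving peak height M/(n_e·A·√(4πDt)) = 1.56/(0.20 × 2.56 × 21.60) = 0.1411 kg/m³.
(x−vt)²/(4Dt) = (-9.629)²/(4 × 0.139 × 267) = 0.6246; exp(−0.6246) = 0.5355.
C = 0.1411 × 0.5355 = 0.0756 kg/m³.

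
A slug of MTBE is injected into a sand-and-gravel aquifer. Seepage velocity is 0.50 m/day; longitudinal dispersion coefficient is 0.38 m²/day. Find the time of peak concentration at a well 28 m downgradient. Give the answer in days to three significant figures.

For the 1D instantaneous-source solution, setting ∂C/∂t = 0 at fixed x gives v²t² + 2Dt − x² = 0, so t = (√(D² + v²x²) − D)/v².
√(D² + v²x²) = √(0.38² + 0.50² × 28²) = 14.01; v² = 0.25.
t = (14.01 − 0.38)/0.25 = 54.5 days (vs. the pure-advection estimate x/v = 56.0 d).

54.5 days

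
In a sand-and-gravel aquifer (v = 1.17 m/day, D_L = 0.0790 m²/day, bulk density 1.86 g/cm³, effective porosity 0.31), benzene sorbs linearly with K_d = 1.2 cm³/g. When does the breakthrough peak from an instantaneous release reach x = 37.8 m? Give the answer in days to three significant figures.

264 days

Retardation factor R = 1 + ρ_b·K_d/n = 1 + 1.86 × 1.2/0.31 = 8.200.
Sorption retards both mechanisms: v_R = v/R = 0.1427 m/day, D_R = D/R = 0.009634 m²/day.
Peak time from v_R²t² + 2D_R t − x² = 0: t = (√(D_R² + v_R²x²) − D_R)/v_R².
√(D_R² + v_R²x²) = √(0.009634² + 0.1427² × 37.8²) = 5.394; v_R² = 0.02036.
t = (5.394 − 0.009634)/0.02036 = 264 days.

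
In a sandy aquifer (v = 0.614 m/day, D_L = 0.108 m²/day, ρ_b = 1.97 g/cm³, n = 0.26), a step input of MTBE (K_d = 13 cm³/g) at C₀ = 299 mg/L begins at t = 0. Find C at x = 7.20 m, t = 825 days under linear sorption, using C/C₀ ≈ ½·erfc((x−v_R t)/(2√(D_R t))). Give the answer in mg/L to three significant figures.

17.2 mg/L

Retardation factor R = 1 + ρ_b·K_d/n = 1 + 1.97 × 13/0.26 = 99.50.
Sorption retards both mechanisms: v_R = v/R = 0.006171 m/day, D_R = D/R = 0.001085 m²/day.
v_R·t = 0.006171 × 825 = 5.091075 m; 2√(D_R t) = 1.892 m; argument = (7.20 − 5.091075)/1.892 = 1.115.
C = C₀ × ½·erfc(1.115) = 299 × 0.05742 = 17.2 mg/L.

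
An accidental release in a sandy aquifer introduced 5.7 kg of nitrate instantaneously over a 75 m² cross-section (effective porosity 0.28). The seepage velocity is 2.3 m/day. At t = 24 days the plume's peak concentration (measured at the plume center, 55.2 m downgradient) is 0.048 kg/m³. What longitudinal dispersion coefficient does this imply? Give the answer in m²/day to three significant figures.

0.106 m²/day

At the plume center C_max = M/(n_e·A·√(4πDt)), so D = M²/(4πt·(n_e·A·C_max)²).
n_e·A·C_max = 0.28 × 75 × 0.048 = 1.008 kg/m.
D = 5.7²/(4π × 24 × 1.008²) = 0.106 m²/day.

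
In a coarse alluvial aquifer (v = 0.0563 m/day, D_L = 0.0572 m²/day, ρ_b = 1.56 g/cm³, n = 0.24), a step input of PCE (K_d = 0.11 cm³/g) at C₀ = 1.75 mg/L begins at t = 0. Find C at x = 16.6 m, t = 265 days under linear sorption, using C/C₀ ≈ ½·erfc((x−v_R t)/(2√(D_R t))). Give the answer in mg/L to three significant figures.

0.0527 mg/L

Retardation factor R = 1 + ρ_b·K_d/n = 1 + 1.56 × 0.11/0.24 = 1.715.
Sorption retards both mechanisms: v_R = v/R = 0.03283 m/day, D_R = D/R = 0.03335 m²/day.
v_R·t = 0.03283 × 265 = 8.69995 m; 2√(D_R t) = 5.946 m; argument = (16.6 − 8.69995)/5.946 = 1.329.
C = C₀ × ½·erfc(1.329) = 1.75 × 0.03009 = 0.0527 mg/L.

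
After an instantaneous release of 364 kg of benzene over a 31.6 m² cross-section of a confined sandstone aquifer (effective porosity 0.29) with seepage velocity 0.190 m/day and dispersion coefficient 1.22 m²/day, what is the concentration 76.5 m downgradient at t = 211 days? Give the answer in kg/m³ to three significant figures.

For an instantaneous plane source, C(x,t) = M/(n_e·A·√(4πDt)) · exp(−(x−vt)²/(4Dt)), with n_e·A the pore (flow) area.
Plume center vt = 0.190 × 211 = 40.09 m, so the well at 76.5 m is 36.41 m downgradient of the peak.
√(4πDt) = 56.88 m, giving peak height M/(n_e·A·√(4πDt)) = 364/(0.29 × 31.6 × 56.88) = 0.6983 kg/m³.
(x−vt)²/(4Dt) = (36.41)²/(4 × 1.22 × 211) = 1.287; exp(−1.287) = 0.2761.
C = 0.6983 × 0.2761 = 0.193 kg/m³.

0.193 kg/m³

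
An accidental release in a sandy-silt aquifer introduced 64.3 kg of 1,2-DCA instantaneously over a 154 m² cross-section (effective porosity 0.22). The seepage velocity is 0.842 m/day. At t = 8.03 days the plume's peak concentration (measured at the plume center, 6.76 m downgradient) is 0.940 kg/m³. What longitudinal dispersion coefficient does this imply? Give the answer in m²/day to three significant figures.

At the plume center C_max = M/(n_e·A·√(4πDt)), so D = M²/(4πt·(n_e·A·C_max)²).
n_e·A·C_max = 0.22 × 154 × 0.940 = 31.85 kg/m.
D = 64.3²/(4π × 8.03 × 31.85²) = 0.0404 m²/day.

0.0404 m²/day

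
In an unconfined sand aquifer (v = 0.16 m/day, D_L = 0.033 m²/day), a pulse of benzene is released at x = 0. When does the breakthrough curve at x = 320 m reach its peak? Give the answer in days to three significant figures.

2000 days

For the 1D instantaneous-source solution, setting ∂C/∂t = 0 at fixed x gives v²t² + 2Dt − x² = 0, so t = (√(D² + v²x²) − D)/v².
√(D² + v²x²) = √(0.033² + 0.16² × 320²) = 51.20; v² = 0.0256.
t = (51.20 − 0.033)/0.0256 = 2000 days (vs. the pure-advection estimate x/v = 2000 d).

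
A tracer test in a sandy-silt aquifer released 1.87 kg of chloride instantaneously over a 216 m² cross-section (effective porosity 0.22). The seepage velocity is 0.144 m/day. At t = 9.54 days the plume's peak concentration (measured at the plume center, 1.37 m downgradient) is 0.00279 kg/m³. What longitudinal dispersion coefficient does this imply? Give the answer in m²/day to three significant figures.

1.66 m²/day

At the plume center C_max = M/(n_e·A·√(4πDt)), so D = M²/(4πt·(n_e·A·C_max)²).
n_e·A·C_max = 0.22 × 216 × 0.00279 = 0.1326 kg/m.
D = 1.87²/(4π × 9.54 × 0.1326²) = 1.66 m²/day.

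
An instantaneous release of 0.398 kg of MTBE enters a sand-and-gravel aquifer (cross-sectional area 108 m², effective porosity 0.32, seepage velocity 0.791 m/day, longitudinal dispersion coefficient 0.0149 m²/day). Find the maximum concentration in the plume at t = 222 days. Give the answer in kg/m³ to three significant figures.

0.00179 kg/m³

The peak of an instantaneous 1D plume sits at x = vt; there the Gaussian factor is 1 and C_max = M/(n_e·A·√(4πDt)), where n_e·A is the pore area the mass is dissolved in.
√(4πDt) = √(4π × 0.0149 × 222) = 6.447 m, so C_max = 0.398/(0.32 × 108 × 6.447) = 0.00179 kg/m³.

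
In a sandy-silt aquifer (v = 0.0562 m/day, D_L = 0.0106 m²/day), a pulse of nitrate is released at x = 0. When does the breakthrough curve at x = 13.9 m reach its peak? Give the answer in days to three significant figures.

244 days

For the 1D instantaneous-source solution, setting ∂C/∂t = 0 at fixed x gives v²t² + 2Dt − x² = 0, so t = (√(D² + v²x²) − D)/v².
√(D² + v²x²) = √(0.0106² + 0.0562² × 13.9²) = 0.7813; v² = 0.00315844.
t = (0.7813 − 0.0106)/0.00315844 = 244 days (vs. the pure-advection estimate x/v = 247 d).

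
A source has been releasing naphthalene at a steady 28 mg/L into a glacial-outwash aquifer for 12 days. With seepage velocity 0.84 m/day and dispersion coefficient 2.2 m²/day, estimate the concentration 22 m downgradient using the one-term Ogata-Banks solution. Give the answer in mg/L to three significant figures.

For a continuous step input, C/C₀ ≈ ½·erfc((x−vt)/(2√(Dt))).
vt = 0.84 × 12 = 10.08 m and 2√(Dt) = 2√(2.2 × 12) = 10.28 m.
Argument (x−vt)/(2√(Dt)) = (22 − 10.08)/10.28 = 1.160; ½·erfc(1.160) = 0.05045.
C = 28 × 0.05045 = 1.41 mg/L.

1.41 mg/L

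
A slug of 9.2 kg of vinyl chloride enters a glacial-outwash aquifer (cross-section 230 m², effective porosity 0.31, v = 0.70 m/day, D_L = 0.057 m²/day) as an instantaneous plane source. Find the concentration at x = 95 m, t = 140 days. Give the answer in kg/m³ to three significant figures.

0.00972 kg/m³

For an instantaneous plane source, C(x,t) = M/(n_e·A·√(4πDt)) · exp(−(x−vt)²/(4Dt)), with n_e·A the pore (flow) area.
Plume center vt = 0.70 × 140 = 98 m, so the well at 95 m is 3 m upgradient of the peak.
√(4πDt) = 10.01 m, giving peak height M/(n_e·A·√(4πDt)) = 9.2/(0.31 × 230 × 10.01) = 0.01289 kg/m³.
(x−vt)²/(4Dt) = (-3)²/(4 × 0.057 × 140) = 0.2820; exp(−0.2820) = 0.7543.
C = 0.01289 × 0.7543 = 0.00972 kg/m³.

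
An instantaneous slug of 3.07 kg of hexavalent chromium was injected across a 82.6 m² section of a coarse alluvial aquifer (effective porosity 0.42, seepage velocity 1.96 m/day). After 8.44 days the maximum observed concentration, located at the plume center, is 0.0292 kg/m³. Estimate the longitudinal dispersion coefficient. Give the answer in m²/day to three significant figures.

0.0866 m²/day

At the plume center C_max = M/(n_e·A·√(4πDt)), so D = M²/(4πt·(n_e·A·C_max)²).
n_e·A·C_max = 0.42 × 82.6 × 0.0292 = 1.013 kg/m.
D = 3.07²/(4π × 8.44 × 1.013²) = 0.0866 m²/day.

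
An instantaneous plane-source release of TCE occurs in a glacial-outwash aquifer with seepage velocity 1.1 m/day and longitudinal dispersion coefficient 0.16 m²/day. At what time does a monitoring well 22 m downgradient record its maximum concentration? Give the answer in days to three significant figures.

19.9 days

For the 1D instantaneous-source solution, setting ∂C/∂t = 0 at fixed x gives v²t² + 2Dt − x² = 0, so t = (√(D² + v²x²) − D)/v².
√(D² + v²x²) = √(0.16² + 1.1² × 22²) = 24.20; v² = 1.21.
t = (24.20 − 0.16)/1.21 = 19.9 days (vs. the pure-advection estimate x/v = 20.0 d).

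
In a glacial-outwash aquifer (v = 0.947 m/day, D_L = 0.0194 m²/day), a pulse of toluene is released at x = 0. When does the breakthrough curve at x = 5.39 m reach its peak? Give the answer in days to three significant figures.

5.67 days

For the 1D instantaneous-source solution, setting ∂C/∂t = 0 at fixed x gives v²t² + 2Dt − x² = 0, so t = (√(D² + v²x²) − D)/v².
√(D² + v²x²) = √(0.0194² + 0.947² × 5.39²) = 5.104; v² = 0.896809.
t = (5.104 − 0.0194)/0.896809 = 5.67 days (vs. the pure-advection estimate x/v = 5.69 d).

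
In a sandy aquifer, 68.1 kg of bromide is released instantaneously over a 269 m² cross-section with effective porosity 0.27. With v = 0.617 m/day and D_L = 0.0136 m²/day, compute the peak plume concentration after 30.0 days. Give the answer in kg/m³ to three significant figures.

The peak of an instantaneous 1D plume sits at x = vt; there the Gaussian factor is 1 and C_max = M/(n_e·A·√(4πDt)), where n_e·A is the pore area the mass is dissolved in.
√(4πDt) = √(4π × 0.0136 × 30.0) = 2.264 m, so C_max = 68.1/(0.27 × 269 × 2.264) = 0.414 kg/m³.

0.414 kg/m³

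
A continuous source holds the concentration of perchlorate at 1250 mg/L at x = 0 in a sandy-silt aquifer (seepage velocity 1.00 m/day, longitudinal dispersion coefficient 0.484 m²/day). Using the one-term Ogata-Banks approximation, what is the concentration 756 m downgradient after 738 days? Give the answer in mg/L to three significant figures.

For a continuous step input, C/C₀ ≈ ½·erfc((x−vt)/(2√(Dt))).
vt = 1.00 × 738 = 738 m and 2√(Dt) = 2√(0.484 × 738) = 37.80 m.
Argument (x−vt)/(2√(Dt)) = (756 − 738)/37.80 = 0.4762; ½·erfc(0.4762) = 0.2503.
C = 1250 × 0.2503 = 313 mg/L.

313 mg/L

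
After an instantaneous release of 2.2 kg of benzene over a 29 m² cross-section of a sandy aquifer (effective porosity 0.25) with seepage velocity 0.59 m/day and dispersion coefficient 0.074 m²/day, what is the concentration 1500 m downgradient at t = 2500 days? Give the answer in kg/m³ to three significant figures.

0.00270 kg/m³

For an instantaneous plane source, C(x,t) = M/(n_e·A·√(4πDt)) · exp(−(x−vt)²/(4Dt)), with n_e·A the pore (flow) area.
Plume center vt = 0.59 × 2500 = 1475 m, so the well at 1500 m is 25 m downgradient of the peak.
√(4πDt) = 48.22 m, giving peak height M/(n_e·A·√(4πDt)) = 2.2/(0.25 × 29 × 48.22) = 0.006293 kg/m³.
(x−vt)²/(4Dt) = (25)²/(4 × 0.074 × 2500) = 0.8446; exp(−0.8446) = 0.4297.
C = 0.006293 × 0.4297 = 0.00270 kg/m³.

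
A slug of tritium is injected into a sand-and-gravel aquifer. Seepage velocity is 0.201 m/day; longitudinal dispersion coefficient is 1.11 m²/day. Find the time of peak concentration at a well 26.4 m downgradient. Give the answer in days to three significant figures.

For the 1D instantaneous-source solution, setting ∂C/∂t = 0 at fixed x gives v²t² + 2Dt − x² = 0, so t = (√(D² + v²x²) − D)/v².
√(D² + v²x²) = √(1.11² + 0.201² × 26.4²) = 5.421; v² = 0.040401.
t = (5.421 − 1.11)/0.040401 = 107 days (vs. the pure-advection estimate x/v = 131 d).

107 days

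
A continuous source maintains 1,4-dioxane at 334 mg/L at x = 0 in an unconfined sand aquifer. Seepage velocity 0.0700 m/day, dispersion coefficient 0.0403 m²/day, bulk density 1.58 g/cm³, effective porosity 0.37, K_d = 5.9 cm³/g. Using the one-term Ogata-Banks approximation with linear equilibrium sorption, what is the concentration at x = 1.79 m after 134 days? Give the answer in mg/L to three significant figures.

4.30 mg/L

Retardation factor R = 1 + ρ_b·K_d/n = 1 + 1.58 × 5.9/0.37 = 26.19.
Sorption retards both mechanisms: v_R = v/R = 0.002673 m/day, D_R = D/R = 0.001539 m²/day.
v_R·t = 0.002673 × 134 = 0.358182 m; 2√(D_R t) = 0.9082 m; argument = (1.79 − 0.358182)/0.9082 = 1.577.
C = C₀ × ½·erfc(1.577) = 334 × 0.01287 = 4.30 mg/L.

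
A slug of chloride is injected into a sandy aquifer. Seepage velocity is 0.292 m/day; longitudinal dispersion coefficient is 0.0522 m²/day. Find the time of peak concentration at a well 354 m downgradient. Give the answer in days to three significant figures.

For the 1D instantaneous-source solution, setting ∂C/∂t = 0 at fixed x gives v²t² + 2Dt − x² = 0, so t = (√(D² + v²x²) − D)/v².
√(D² + v²x²) = √(0.0522² + 0.292² × 354²) = 103.4; v² = 0.085264.
t = (103.4 − 0.0522)/0.085264 = 1210 days (vs. the pure-advection estimate x/v = 1210 d).

1210 days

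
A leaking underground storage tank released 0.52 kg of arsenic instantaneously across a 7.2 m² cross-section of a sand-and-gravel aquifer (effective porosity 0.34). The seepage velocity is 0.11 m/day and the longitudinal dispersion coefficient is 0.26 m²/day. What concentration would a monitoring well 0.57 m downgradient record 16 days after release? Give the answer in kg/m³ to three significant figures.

0.0270 kg/m³

For an instantaneous plane source, C(x,t) = M/(n_e·A·√(4πDt)) · exp(−(x−vt)²/(4Dt)), with n_e·A the pore (flow) area.
Plume center vt = 0.11 × 16 = 1.76 m, so the well at 0.57 m is 1.19 m upgradient of the peak.
√(4πDt) = 7.230 m, giving peak height M/(n_e·A·√(4πDt)) = 0.52/(0.34 × 7.2 × 7.230) = 0.02938 kg/m³.
(x−vt)²/(4Dt) = (-1.19)²/(4 × 0.26 × 16) = 0.08510; exp(−0.08510) = 0.9184.
C = 0.02938 × 0.9184 = 0.0270 kg/m³.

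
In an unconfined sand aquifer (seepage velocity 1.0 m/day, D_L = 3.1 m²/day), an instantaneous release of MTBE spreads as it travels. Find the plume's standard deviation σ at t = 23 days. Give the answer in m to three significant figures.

Dispersive spreading gives a Gaussian with σ² = 2Dt; advection only shifts the center.
σ = √(2 × 3.1 × 23) = 11.9 m.

11.9 m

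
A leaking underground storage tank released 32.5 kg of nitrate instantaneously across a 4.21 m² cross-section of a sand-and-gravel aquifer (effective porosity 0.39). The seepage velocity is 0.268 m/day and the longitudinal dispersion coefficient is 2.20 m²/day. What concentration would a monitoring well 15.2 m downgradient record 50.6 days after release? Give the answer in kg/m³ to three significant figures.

0.526 kg/m³

For an instantaneous plane source, C(x,t) = M/(n_e·A·√(4πDt)) · exp(−(x−vt)²/(4Dt)), with n_e·A the pore (flow) area.
Plume center vt = 0.268 × 50.6 = 13.5608 m, so the well at 15.2 m is 1.6392 m downgradient of the peak.
√(4πDt) = 37.40 m, giving peak height M/(n_e·A·√(4πDt)) = 32.5/(0.39 × 4.21 × 37.40) = 0.5293 kg/m³.
(x−vt)²/(4Dt) = (1.6392)²/(4 × 2.20 × 50.6) = 0.006034; exp(−0.006034) = 0.9940.
C = 0.5293 × 0.9940 = 0.526 kg/m³.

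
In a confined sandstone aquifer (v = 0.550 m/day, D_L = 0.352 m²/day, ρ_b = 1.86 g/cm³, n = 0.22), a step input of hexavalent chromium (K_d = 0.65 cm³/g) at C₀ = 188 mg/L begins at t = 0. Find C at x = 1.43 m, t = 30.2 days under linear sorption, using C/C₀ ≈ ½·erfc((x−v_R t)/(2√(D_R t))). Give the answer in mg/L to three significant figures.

Retardation factor R = 1 + ρ_b·K_d/n = 1 + 1.86 × 0.65/0.22 = 6.495.
Sorption retards both mechanisms: v_R = v/R = 0.08468 m/day, D_R = D/R = 0.05420 m²/day.
v_R·t = 0.08468 × 30.2 = 2.557336 m; 2√(D_R t) = 2.559 m; argument = (1.43 − 2.557336)/2.559 = -0.4405.
C = C₀ × ½·erfc(-0.4405) = 188 × 0.7333 = 138 mg/L.

138 mg/L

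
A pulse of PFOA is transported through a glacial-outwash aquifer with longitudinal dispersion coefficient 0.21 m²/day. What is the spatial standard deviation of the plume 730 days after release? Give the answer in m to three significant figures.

Dispersive spreading gives a Gaussian with σ² = 2Dt; advection only shifts the center.
σ = √(2 × 0.21 × 730) = 17.5 m.

17.5 m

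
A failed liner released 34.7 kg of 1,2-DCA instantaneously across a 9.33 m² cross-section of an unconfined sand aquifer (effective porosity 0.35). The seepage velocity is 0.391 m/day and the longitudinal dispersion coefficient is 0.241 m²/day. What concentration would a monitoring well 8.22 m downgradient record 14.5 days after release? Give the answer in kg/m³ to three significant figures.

For an instantaneous plane source, C(x,t) = M/(n_e·A·√(4πDt)) · exp(−(x−vt)²/(4Dt)), with n_e·A the pore (flow) area.
Plume center vt = 0.391 × 14.5 = 5.6695 m, so the well at 8.22 m is 2.5505 m downgradient of the peak.
√(4πDt) = 6.627 m, giving peak height M/(n_e·A·√(4πDt)) = 34.7/(0.35 × 9.33 × 6.627) = 1.603 kg/m³.
(x−vt)²/(4Dt) = (2.5505)²/(4 × 0.241 × 14.5) = 0.4654; exp(−0.4654) = 0.6279.
C = 1.603 × 0.6279 = 1.01 kg/m³.

1.01 kg/m³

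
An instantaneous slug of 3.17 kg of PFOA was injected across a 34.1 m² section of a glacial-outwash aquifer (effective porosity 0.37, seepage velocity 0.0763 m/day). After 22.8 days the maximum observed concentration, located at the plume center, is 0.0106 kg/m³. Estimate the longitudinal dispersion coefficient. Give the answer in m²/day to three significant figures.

At the plume center C_max = M/(n_e·A·√(4πDt)), so D = M²/(4πt·(n_e·A·C_max)²).
n_e·A·C_max = 0.37 × 34.1 × 0.0106 = 0.1337 kg/m.
D = 3.17²/(4π × 22.8 × 0.1337²) = 1.96 m²/day.

1.96 m²/day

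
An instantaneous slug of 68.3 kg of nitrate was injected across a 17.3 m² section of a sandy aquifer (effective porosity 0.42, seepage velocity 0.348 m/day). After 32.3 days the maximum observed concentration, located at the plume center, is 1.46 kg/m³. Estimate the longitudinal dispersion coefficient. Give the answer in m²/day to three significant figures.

At the plume center C_max = M/(n_e·A·√(4πDt)), so D = M²/(4πt·(n_e·A·C_max)²).
n_e·A·C_max = 0.42 × 17.3 × 1.46 = 10.61 kg/m.
D = 68.3²/(4π × 32.3 × 10.61²) = 0.102 m²/day.

0.102 m²/day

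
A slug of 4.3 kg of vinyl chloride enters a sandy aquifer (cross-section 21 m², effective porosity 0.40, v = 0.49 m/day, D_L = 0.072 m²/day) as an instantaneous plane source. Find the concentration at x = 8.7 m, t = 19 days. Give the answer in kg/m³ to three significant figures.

0.115 kg/m³

For an instantaneous plane source, C(x,t) = M/(n_e·A·√(4πDt)) · exp(−(x−vt)²/(4Dt)), with n_e·A the pore (flow) area.
Plume center vt = 0.49 × 19 = 9.31 m, so the well at 8.7 m is 0.61 m upgradient of the peak.
√(4πDt) = 4.146 m, giving peak height M/(n_e·A·√(4πDt)) = 4.3/(0.40 × 21 × 4.146) = 0.1235 kg/m³.
(x−vt)²/(4Dt) = (-0.61)²/(4 × 0.072 × 19) = 0.06800; exp(−0.06800) = 0.9343.
C = 0.1235 × 0.9343 = 0.115 kg/m³.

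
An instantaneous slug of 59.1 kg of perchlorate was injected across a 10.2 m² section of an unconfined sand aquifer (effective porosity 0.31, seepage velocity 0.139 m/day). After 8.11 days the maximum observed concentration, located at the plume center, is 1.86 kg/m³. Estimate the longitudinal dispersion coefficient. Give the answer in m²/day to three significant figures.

0.991 m²/day

At the plume center C_max = M/(n_e·A·√(4πDt)), so D = M²/(4πt·(n_e·A·C_max)²).
n_e·A·C_max = 0.31 × 10.2 × 1.86 = 5.881 kg/m.
D = 59.1²/(4π × 8.11 × 5.881²) = 0.991 m²/day.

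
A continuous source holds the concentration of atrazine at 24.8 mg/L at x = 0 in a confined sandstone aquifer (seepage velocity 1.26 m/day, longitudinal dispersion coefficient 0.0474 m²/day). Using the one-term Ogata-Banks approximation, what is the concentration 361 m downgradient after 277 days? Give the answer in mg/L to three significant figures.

0.241 mg/L

For a continuous step input, C/C₀ ≈ ½·erfc((x−vt)/(2√(Dt))).
vt = 1.26 × 277 = 349.02 m and 2√(Dt) = 2√(0.0474 × 277) = 7.247 m.
Argument (x−vt)/(2√(Dt)) = (361 − 349.02)/7.247 = 1.653; ½·erfc(1.653) = 0.009702.
C = 24.8 × 0.009702 = 0.241 mg/L.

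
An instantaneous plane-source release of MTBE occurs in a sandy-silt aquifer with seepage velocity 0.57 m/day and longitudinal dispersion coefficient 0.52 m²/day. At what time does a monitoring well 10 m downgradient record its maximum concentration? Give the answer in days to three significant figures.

16.0 days

For the 1D instantaneous-source solution, setting ∂C/∂t = 0 at fixed x gives v²t² + 2Dt − x² = 0, so t = (√(D² + v²x²) − D)/v².
√(D² + v²x²) = √(0.52² + 0.57² × 10²) = 5.724; v² = 0.3249.
t = (5.724 − 0.52)/0.3249 = 16.0 days (vs. the pure-advection estimate x/v = 17.5 d).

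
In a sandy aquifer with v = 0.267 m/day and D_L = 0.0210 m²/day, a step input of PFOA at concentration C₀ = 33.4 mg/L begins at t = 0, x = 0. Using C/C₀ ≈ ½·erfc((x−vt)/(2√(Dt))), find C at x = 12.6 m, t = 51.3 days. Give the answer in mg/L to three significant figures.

For a continuous step input, C/C₀ ≈ ½·erfc((x−vt)/(2√(Dt))).
vt = 0.267 × 51.3 = 13.6971 m and 2√(Dt) = 2√(0.0210 × 51.3) = 2.076 m.
Argument (x−vt)/(2√(Dt)) = (12.6 − 13.6971)/2.076 = -0.5285; ½·erfc(-0.5285) = 0.7726.
C = 33.4 × 0.7726 = 25.8 mg/L.

25.8 mg/L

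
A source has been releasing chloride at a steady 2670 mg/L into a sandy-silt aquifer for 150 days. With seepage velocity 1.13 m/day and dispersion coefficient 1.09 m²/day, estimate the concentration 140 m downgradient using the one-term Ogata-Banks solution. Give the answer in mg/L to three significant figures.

For a continuous step input, C/C₀ ≈ ½·erfc((x−vt)/(2√(Dt))).
vt = 1.13 × 150 = 169.5 m and 2√(Dt) = 2√(1.09 × 150) = 25.57 m.
Argument (x−vt)/(2√(Dt)) = (140 − 169.5)/25.57 = -1.154; ½·erfc(-1.154) = 0.9487.
C = 2670 × 0.9487 = 2530 mg/L.

2530 mg/L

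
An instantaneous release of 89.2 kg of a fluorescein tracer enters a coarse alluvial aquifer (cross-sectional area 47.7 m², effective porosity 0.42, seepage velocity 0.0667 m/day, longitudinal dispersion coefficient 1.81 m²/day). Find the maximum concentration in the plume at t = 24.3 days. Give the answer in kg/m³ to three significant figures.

The peak of an instantaneous 1D plume sits at x = vt; there the Gaussian factor is 1 and C_max = M/(n_e·A·√(4πDt)), where n_e·A is the pore area the mass is dissolved in.
√(4πDt) = √(4π × 1.81 × 24.3) = 23.51 m, so C_max = 89.2/(0.42 × 47.7 × 23.51) = 0.189 kg/m³.

0.189 kg/m³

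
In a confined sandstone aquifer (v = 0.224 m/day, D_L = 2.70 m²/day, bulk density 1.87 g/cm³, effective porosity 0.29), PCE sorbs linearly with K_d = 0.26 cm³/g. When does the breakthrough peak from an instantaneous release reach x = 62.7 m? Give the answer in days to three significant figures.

619 days

Retardation factor R = 1 + ρ_b·K_d/n = 1 + 1.87 × 0.26/0.29 = 2.677.
Sorption retards both mechanisms: v_R = v/R = 0.08368 m/day, D_R = D/R = 1.009 m²/day.
Peak time from v_R²t² + 2D_R t − x² = 0: t = (√(D_R² + v_R²x²) − D_R)/v_R².
√(D_R² + v_R²x²) = √(1.009² + 0.08368² × 62.7²) = 5.343; v_R² = 0.007002.
t = (5.343 − 1.009)/0.007002 = 619 days.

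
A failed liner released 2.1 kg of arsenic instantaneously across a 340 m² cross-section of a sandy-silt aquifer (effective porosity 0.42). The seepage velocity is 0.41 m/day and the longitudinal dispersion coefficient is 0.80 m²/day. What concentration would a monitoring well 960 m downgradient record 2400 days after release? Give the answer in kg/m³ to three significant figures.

For an instantaneous plane source, C(x,t) = M/(n_e·A·√(4πDt)) · exp(−(x−vt)²/(4Dt)), with n_e·A the pore (flow) area.
Plume center vt = 0.41 × 2400 = 984 m, so the well at 960 m is 24 m upgradient of the peak.
√(4πDt) = 155.3 m, giving peak height M/(n_e·A·√(4πDt)) = 2.1/(0.42 × 340 × 155.3) = 9.469e-05 kg/m³.
(x−vt)²/(4Dt) = (-24)²/(4 × 0.80 × 2400) = 0.07500; exp(−0.07500) = 0.9277.
C = 9.469e-05 × 0.9277 = 8.78e-05 kg/m³.

8.78e-05 kg/m³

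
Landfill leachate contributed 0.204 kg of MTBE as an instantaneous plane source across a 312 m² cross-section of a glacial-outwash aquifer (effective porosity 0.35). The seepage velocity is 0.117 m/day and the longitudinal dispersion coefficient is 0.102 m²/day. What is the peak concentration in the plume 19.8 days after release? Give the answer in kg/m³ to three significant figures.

The peak of an instantaneous 1D plume sits at x = vt; there the Gaussian factor is 1 and C_max = M/(n_e·A·√(4πDt)), where n_e·A is the pore area the mass is dissolved in.
√(4πDt) = √(4π × 0.102 × 19.8) = 5.038 m, so C_max = 0.204/(0.35 × 312 × 5.038) = 0.000371 kg/m³.

0.000371 kg/m³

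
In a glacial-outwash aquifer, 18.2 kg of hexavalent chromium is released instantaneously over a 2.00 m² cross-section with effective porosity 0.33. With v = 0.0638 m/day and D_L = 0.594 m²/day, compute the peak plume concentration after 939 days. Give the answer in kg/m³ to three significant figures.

The peak of an instantaneous 1D plume sits at x = vt; there the Gaussian factor is 1 and C_max = M/(n_e·A·√(4πDt)), where n_e·A is the pore area the mass is dissolved in.
√(4πDt) = √(4π × 0.594 × 939) = 83.72 m, so C_max = 18.2/(0.33 × 2.00 × 83.72) = 0.329 kg/m³.

0.329 kg/m³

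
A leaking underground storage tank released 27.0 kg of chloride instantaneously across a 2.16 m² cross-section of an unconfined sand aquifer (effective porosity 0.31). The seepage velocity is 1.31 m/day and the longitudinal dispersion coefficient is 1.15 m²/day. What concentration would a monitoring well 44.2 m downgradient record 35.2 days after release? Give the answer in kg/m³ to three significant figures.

1.75 kg/m³

For an instantaneous plane source, C(x,t) = M/(n_e·A·√(4πDt)) · exp(−(x−vt)²/(4Dt)), with n_e·A the pore (flow) area.
Plume center vt = 1.31 × 35.2 = 46.112 m, so the well at 44.2 m is 1.912 m upgradient of the peak.
√(4πDt) = 22.55 m, giving peak height M/(n_e·A·√(4πDt)) = 27.0/(0.31 × 2.16 × 22.55) = 1.788 kg/m³.
(x−vt)²/(4Dt) = (-1.912)²/(4 × 1.15 × 35.2) = 0.02258; exp(−0.02258) = 0.9777.
C = 1.788 × 0.9777 = 1.75 kg/m³.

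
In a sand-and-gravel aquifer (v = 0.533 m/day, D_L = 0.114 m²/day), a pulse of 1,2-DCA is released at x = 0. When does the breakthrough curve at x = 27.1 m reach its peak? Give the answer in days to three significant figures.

50.4 days

For the 1D instantaneous-source solution, setting ∂C/∂t = 0 at fixed x gives v²t² + 2Dt − x² = 0, so t = (√(D² + v²x²) − D)/v².
√(D² + v²x²) = √(0.114² + 0.533² × 27.1²) = 14.44; v² = 0.284089.
t = (14.44 − 0.114)/0.284089 = 50.4 days (vs. the pure-advection estimate x/v = 50.8 d).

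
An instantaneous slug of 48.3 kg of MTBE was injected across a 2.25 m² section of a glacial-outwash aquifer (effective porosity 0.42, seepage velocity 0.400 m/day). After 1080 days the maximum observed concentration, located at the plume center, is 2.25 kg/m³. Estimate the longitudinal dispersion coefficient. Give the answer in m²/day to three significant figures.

0.0380 m²/day

At the plume center C_max = M/(n_e·A·√(4πDt)), so D = M²/(4πt·(n_e·A·C_max)²).
n_e·A·C_max = 0.42 × 2.25 × 2.25 = 2.126 kg/m.
D = 48.3²/(4π × 1080 × 2.126²) = 0.0380 m²/day.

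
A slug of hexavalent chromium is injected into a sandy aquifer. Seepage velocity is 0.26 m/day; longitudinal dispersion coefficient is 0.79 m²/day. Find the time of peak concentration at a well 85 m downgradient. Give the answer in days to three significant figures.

315 days

For the 1D instantaneous-source solution, setting ∂C/∂t = 0 at fixed x gives v²t² + 2Dt − x² = 0, so t = (√(D² + v²x²) − D)/v².
√(D² + v²x²) = √(0.79² + 0.26² × 85²) = 22.11; v² = 0.0676.
t = (22.11 − 0.79)/0.0676 = 315 days (vs. the pure-advection estimate x/v = 327 d).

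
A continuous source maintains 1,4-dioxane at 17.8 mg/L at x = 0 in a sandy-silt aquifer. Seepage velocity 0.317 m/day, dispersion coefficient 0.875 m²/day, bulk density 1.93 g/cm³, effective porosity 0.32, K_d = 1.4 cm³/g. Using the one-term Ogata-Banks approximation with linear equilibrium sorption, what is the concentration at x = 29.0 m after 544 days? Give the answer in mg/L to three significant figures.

2.53 mg/L

Retardation factor R = 1 + ρ_b·K_d/n = 1 + 1.93 × 1.4/0.32 = 9.444.
Sorption retards both mechanisms: v_R = v/R = 0.03357 m/day, D_R = D/R = 0.09265 m²/day.
v_R·t = 0.03357 × 544 = 18.26208 m; 2√(D_R t) = 14.20 m; argument = (29.0 − 18.26208)/14.20 = 0.7562.
C = C₀ × ½·erfc(0.7562) = 17.8 × 0.1424 = 2.53 mg/L.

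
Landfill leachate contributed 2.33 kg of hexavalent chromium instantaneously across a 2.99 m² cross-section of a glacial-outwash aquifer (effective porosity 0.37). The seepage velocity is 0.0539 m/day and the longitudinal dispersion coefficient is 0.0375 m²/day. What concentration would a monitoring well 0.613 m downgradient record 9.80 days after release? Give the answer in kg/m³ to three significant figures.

For an instantaneous plane source, C(x,t) = M/(n_e·A·√(4πDt)) · exp(−(x−vt)²/(4Dt)), with n_e·A the pore (flow) area.
Plume center vt = 0.0539 × 9.80 = 0.52822 m, so the well at 0.613 m is 0.08478 m downgradient of the peak.
√(4πDt) = 2.149 m, giving peak height M/(n_e·A·√(4πDt)) = 2.33/(0.37 × 2.99 × 2.149) = 0.9800 kg/m³.
(x−vt)²/(4Dt) = (0.08478)²/(4 × 0.0375 × 9.80) = 0.004890; exp(−0.004890) = 0.9951.
C = 0.9800 × 0.9951 = 0.975 kg/m³.

0.975 kg/m³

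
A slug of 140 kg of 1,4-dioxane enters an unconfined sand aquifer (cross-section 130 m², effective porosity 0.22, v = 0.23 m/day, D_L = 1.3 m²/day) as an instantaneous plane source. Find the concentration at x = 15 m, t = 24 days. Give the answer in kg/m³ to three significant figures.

0.120 kg/m³

For an instantaneous plane source, C(x,t) = M/(n_e·A·√(4πDt)) · exp(−(x−vt)²/(4Dt)), with n_e·A the pore (flow) area.
Plume center vt = 0.23 × 24 = 5.52 m, so the well at 15 m is 9.48 m downgradient of the peak.
√(4πDt) = 19.80 m, giving peak height M/(n_e·A·√(4πDt)) = 140/(0.22 × 130 × 19.80) = 0.2472 kg/m³.
(x−vt)²/(4Dt) = (9.48)²/(4 × 1.3 × 24) = 0.7201; exp(−0.7201) = 0.4867.
C = 0.2472 × 0.4867 = 0.120 kg/m³.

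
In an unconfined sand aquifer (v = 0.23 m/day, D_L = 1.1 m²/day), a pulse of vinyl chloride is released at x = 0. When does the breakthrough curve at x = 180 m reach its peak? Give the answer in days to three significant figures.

For the 1D instantaneous-source solution, setting ∂C/∂t = 0 at fixed x gives v²t² + 2Dt − x² = 0, so t = (√(D² + v²x²) − D)/v².
√(D² + v²x²) = √(1.1² + 0.23² × 180²) = 41.41; v² = 0.0529.
t = (41.41 − 1.1)/0.0529 = 762 days (vs. the pure-advection estimate x/v = 783 d).

762 days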